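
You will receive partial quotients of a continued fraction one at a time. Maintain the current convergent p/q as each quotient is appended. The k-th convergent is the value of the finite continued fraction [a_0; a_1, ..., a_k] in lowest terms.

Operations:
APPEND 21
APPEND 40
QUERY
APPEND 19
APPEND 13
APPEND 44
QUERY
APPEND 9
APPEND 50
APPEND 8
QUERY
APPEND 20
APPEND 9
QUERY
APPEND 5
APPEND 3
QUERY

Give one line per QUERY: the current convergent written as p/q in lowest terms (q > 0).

APPEND 21: p_0 = 21·1 + 0 = 21, q_0 = 21·0 + 1 = 1 → 21/1
APPEND 40: p_1 = 40·21 + 1 = 841, q_1 = 40·1 + 0 = 40 → 841/40
APPEND 19: p_2 = 19·841 + 21 = 16000, q_2 = 19·40 + 1 = 761 → 16000/761
APPEND 13: p_3 = 13·16000 + 841 = 208841, q_3 = 13·761 + 40 = 9933 → 208841/9933
APPEND 44: p_4 = 44·208841 + 16000 = 9205004, q_4 = 44·9933 + 761 = 437813 → 9205004/437813
APPEND 9: p_5 = 9·9205004 + 208841 = 83053877, q_5 = 9·437813 + 9933 = 3950250 → 83053877/3950250
APPEND 50: p_6 = 50·83053877 + 9205004 = 4161898854, q_6 = 50·3950250 + 437813 = 197950313 → 4161898854/197950313
APPEND 8: p_7 = 8·4161898854 + 83053877 = 33378244709, q_7 = 8·197950313 + 3950250 = 1587552754 → 33378244709/1587552754
APPEND 20: p_8 = 20·33378244709 + 4161898854 = 671726793034, q_8 = 20·1587552754 + 197950313 = 31949005393 → 671726793034/31949005393
APPEND 9: p_9 = 9·671726793034 + 33378244709 = 6078919382015, q_9 = 9·31949005393 + 1587552754 = 289128601291 → 6078919382015/289128601291
APPEND 5: p_10 = 5·6078919382015 + 671726793034 = 31066323703109, q_10 = 5·289128601291 + 31949005393 = 1477592011848 → 31066323703109/1477592011848
APPEND 3: p_11 = 3·31066323703109 + 6078919382015 = 99277890491342, q_11 = 3·1477592011848 + 289128601291 = 4721904636835 → 99277890491342/4721904636835

841/40
9205004/437813
33378244709/1587552754
6078919382015/289128601291
99277890491342/4721904636835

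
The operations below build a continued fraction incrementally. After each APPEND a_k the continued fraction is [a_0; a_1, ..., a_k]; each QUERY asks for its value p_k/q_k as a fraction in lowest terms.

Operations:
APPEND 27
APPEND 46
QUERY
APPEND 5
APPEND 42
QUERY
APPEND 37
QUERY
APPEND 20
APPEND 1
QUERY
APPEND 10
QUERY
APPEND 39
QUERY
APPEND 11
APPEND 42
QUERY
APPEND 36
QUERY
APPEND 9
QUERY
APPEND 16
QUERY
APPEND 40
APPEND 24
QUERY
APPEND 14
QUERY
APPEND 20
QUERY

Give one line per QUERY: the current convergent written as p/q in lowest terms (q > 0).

1243/46
263407/9748
9752301/360907
205061728/7588795
2245926707/83115838
87796203301/3249106477
40743971050057/1507827164047
1467750961965070/54317601192777
13250502628735687/490366237899040
213475793021736062/7900177407577417
205468249156978012070/7603839278391474697
2885107770421190347147/106770247360021641478
57907623657580784955010/2143008786478824304257

APPEND 27: p_0 = 27·1 + 0 = 27, q_0 = 27·0 + 1 = 1 → 27/1
APPEND 46: p_1 = 46·27 + 1 = 1243, q_1 = 46·1 + 0 = 46 → 1243/46
APPEND 5: p_2 = 5·1243 + 27 = 6242, q_2 = 5·46 + 1 = 231 → 6242/231
APPEND 42: p_3 = 42·6242 + 1243 = 263407, q_3 = 42·231 + 46 = 9748 → 263407/9748
APPEND 37: p_4 = 37·263407 + 6242 = 9752301, q_4 = 37·9748 + 231 = 360907 → 9752301/360907
APPEND 20: p_5 = 20·9752301 + 263407 = 195309427, q_5 = 20·360907 + 9748 = 7227888 → 195309427/7227888
APPEND 1: p_6 = 1·195309427 + 9752301 = 205061728, q_6 = 1·7227888 + 360907 = 7588795 → 205061728/7588795
APPEND 10: p_7 = 10·205061728 + 195309427 = 2245926707, q_7 = 10·7588795 + 7227888 = 83115838 → 2245926707/83115838
APPEND 39: p_8 = 39·2245926707 + 205061728 = 87796203301, q_8 = 39·83115838 + 7588795 = 3249106477 → 87796203301/3249106477
APPEND 11: p_9 = 11·87796203301 + 2245926707 = 968004163018, q_9 = 11·3249106477 + 83115838 = 35823287085 → 968004163018/35823287085
APPEND 42: p_10 = 42·968004163018 + 87796203301 = 40743971050057, q_10 = 42·35823287085 + 3249106477 = 1507827164047 → 40743971050057/1507827164047
APPEND 36: p_11 = 36·40743971050057 + 968004163018 = 1467750961965070, q_11 = 36·1507827164047 + 35823287085 = 54317601192777 → 1467750961965070/54317601192777
APPEND 9: p_12 = 9·1467750961965070 + 40743971050057 = 13250502628735687, q_12 = 9·54317601192777 + 1507827164047 = 490366237899040 → 13250502628735687/490366237899040
APPEND 16: p_13 = 16·13250502628735687 + 1467750961965070 = 213475793021736062, q_13 = 16·490366237899040 + 54317601192777 = 7900177407577417 → 213475793021736062/7900177407577417
APPEND 40: p_14 = 40·213475793021736062 + 13250502628735687 = 8552282223498178167, q_14 = 40·7900177407577417 + 490366237899040 = 316497462540995720 → 8552282223498178167/316497462540995720
APPEND 24: p_15 = 24·8552282223498178167 + 213475793021736062 = 205468249156978012070, q_15 = 24·316497462540995720 + 7900177407577417 = 7603839278391474697 → 205468249156978012070/7603839278391474697
APPEND 14: p_16 = 14·205468249156978012070 + 8552282223498178167 = 2885107770421190347147, q_16 = 14·7603839278391474697 + 316497462540995720 = 106770247360021641478 → 2885107770421190347147/106770247360021641478
APPEND 20: p_17 = 20·2885107770421190347147 + 205468249156978012070 = 57907623657580784955010, q_17 = 20·106770247360021641478 + 7603839278391474697 = 2143008786478824304257 → 57907623657580784955010/2143008786478824304257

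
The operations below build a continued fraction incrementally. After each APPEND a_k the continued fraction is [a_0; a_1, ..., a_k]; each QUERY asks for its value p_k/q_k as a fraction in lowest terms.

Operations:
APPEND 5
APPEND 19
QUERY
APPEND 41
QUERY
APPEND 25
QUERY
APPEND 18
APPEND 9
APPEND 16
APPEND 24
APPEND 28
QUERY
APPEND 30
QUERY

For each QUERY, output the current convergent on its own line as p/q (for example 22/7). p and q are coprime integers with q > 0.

96/19
3941/780
98621/19519
175128377919/34661287238
5260096652846/1041074685613

APPEND 5: p_0 = 5·1 + 0 = 5, q_0 = 5·0 + 1 = 1 → 5/1
APPEND 19: p_1 = 19·5 + 1 = 96, q_1 = 19·1 + 0 = 19 → 96/19
APPEND 41: p_2 = 41·96 + 5 = 3941, q_2 = 41·19 + 1 = 780 → 3941/780
APPEND 25: p_3 = 25·3941 + 96 = 98621, q_3 = 25·780 + 19 = 19519 → 98621/19519
APPEND 18: p_4 = 18·98621 + 3941 = 1779119, q_4 = 18·19519 + 780 = 352122 → 1779119/352122
APPEND 9: p_5 = 9·1779119 + 98621 = 16110692, q_5 = 9·352122 + 19519 = 3188617 → 16110692/3188617
APPEND 16: p_6 = 16·16110692 + 1779119 = 259550191, q_6 = 16·3188617 + 352122 = 51369994 → 259550191/51369994
APPEND 24: p_7 = 24·259550191 + 16110692 = 6245315276, q_7 = 24·51369994 + 3188617 = 1236068473 → 6245315276/1236068473
APPEND 28: p_8 = 28·6245315276 + 259550191 = 175128377919, q_8 = 28·1236068473 + 51369994 = 34661287238 → 175128377919/34661287238
APPEND 30: p_9 = 30·175128377919 + 6245315276 = 5260096652846, q_9 = 30·34661287238 + 1236068473 = 1041074685613 → 5260096652846/1041074685613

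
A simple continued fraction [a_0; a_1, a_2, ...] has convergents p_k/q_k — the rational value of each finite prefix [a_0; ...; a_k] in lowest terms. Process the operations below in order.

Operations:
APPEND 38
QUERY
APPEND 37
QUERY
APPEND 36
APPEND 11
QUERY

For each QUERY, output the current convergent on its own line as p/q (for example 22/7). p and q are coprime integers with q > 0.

38/1
1407/37
558997/14700

APPEND 38: p_0 = 38·1 + 0 = 38, q_0 = 38·0 + 1 = 1 → 38/1
APPEND 37: p_1 = 37·38 + 1 = 1407, q_1 = 37·1 + 0 = 37 → 1407/37
APPEND 36: p_2 = 36·1407 + 38 = 50690, q_2 = 36·37 + 1 = 1333 → 50690/1333
APPEND 11: p_3 = 11·50690 + 1407 = 558997, q_3 = 11·1333 + 37 = 14700 → 558997/14700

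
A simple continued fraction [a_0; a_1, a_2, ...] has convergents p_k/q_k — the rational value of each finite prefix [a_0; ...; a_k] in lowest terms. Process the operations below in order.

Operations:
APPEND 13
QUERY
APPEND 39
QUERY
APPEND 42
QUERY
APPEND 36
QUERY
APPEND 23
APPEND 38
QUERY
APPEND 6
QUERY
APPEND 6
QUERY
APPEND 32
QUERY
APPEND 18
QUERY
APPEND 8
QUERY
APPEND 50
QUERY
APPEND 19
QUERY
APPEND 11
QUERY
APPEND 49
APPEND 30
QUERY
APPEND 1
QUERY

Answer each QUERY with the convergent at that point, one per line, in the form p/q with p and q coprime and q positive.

APPEND 13: p_0 = 13·1 + 0 = 13, q_0 = 13·0 + 1 = 1 → 13/1
APPEND 39: p_1 = 39·13 + 1 = 508, q_1 = 39·1 + 0 = 39 → 508/39
APPEND 42: p_2 = 42·508 + 13 = 21349, q_2 = 42·39 + 1 = 1639 → 21349/1639
APPEND 36: p_3 = 36·21349 + 508 = 769072, q_3 = 36·1639 + 39 = 59043 → 769072/59043
APPEND 23: p_4 = 23·769072 + 21349 = 17710005, q_4 = 23·59043 + 1639 = 1359628 → 17710005/1359628
APPEND 38: p_5 = 38·17710005 + 769072 = 673749262, q_5 = 38·1359628 + 59043 = 51724907 → 673749262/51724907
APPEND 6: p_6 = 6·673749262 + 17710005 = 4060205577, q_6 = 6·51724907 + 1359628 = 311709070 → 4060205577/311709070
APPEND 6: p_7 = 6·4060205577 + 673749262 = 25034982724, q_7 = 6·311709070 + 51724907 = 1921979327 → 25034982724/1921979327
APPEND 32: p_8 = 32·25034982724 + 4060205577 = 805179652745, q_8 = 32·1921979327 + 311709070 = 61815047534 → 805179652745/61815047534
APPEND 18: p_9 = 18·805179652745 + 25034982724 = 14518268732134, q_9 = 18·61815047534 + 1921979327 = 1114592834939 → 14518268732134/1114592834939
APPEND 8: p_10 = 8·14518268732134 + 805179652745 = 116951329509817, q_10 = 8·1114592834939 + 61815047534 = 8978557727046 → 116951329509817/8978557727046
APPEND 50: p_11 = 50·116951329509817 + 14518268732134 = 5862084744222984, q_11 = 50·8978557727046 + 1114592834939 = 450042479187239 → 5862084744222984/450042479187239
APPEND 19: p_12 = 19·5862084744222984 + 116951329509817 = 111496561469746513, q_12 = 19·450042479187239 + 8978557727046 = 8559785662284587 → 111496561469746513/8559785662284587
APPEND 11: p_13 = 11·111496561469746513 + 5862084744222984 = 1232324260911434627, q_13 = 11·8559785662284587 + 450042479187239 = 94607684764317696 → 1232324260911434627/94607684764317696
APPEND 49: p_14 = 49·1232324260911434627 + 111496561469746513 = 60495385346130043236, q_14 = 49·94607684764317696 + 8559785662284587 = 4644336339113851691 → 60495385346130043236/4644336339113851691
APPEND 30: p_15 = 30·60495385346130043236 + 1232324260911434627 = 1816093884644812731707, q_15 = 30·4644336339113851691 + 94607684764317696 = 139424697858179868426 → 1816093884644812731707/139424697858179868426
APPEND 1: p_16 = 1·1816093884644812731707 + 60495385346130043236 = 1876589269990942774943, q_16 = 1·139424697858179868426 + 4644336339113851691 = 144069034197293720117 → 1876589269990942774943/144069034197293720117

13/1
508/39
21349/1639
769072/59043
673749262/51724907
4060205577/311709070
25034982724/1921979327
805179652745/61815047534
14518268732134/1114592834939
116951329509817/8978557727046
5862084744222984/450042479187239
111496561469746513/8559785662284587
1232324260911434627/94607684764317696
1816093884644812731707/139424697858179868426
1876589269990942774943/144069034197293720117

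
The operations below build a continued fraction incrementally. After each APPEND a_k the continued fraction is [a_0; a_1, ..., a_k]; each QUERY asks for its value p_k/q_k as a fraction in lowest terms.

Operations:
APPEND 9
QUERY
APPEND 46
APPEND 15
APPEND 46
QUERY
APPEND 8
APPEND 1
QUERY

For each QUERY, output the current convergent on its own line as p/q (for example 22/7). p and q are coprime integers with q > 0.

9/1
287179/31832
2590845/287179

APPEND 9: p_0 = 9·1 + 0 = 9, q_0 = 9·0 + 1 = 1 → 9/1
APPEND 46: p_1 = 46·9 + 1 = 415, q_1 = 46·1 + 0 = 46 → 415/46
APPEND 15: p_2 = 15·415 + 9 = 6234, q_2 = 15·46 + 1 = 691 → 6234/691
APPEND 46: p_3 = 46·6234 + 415 = 287179, q_3 = 46·691 + 46 = 31832 → 287179/31832
APPEND 8: p_4 = 8·287179 + 6234 = 2303666, q_4 = 8·31832 + 691 = 255347 → 2303666/255347
APPEND 1: p_5 = 1·2303666 + 287179 = 2590845, q_5 = 1·255347 + 31832 = 287179 → 2590845/287179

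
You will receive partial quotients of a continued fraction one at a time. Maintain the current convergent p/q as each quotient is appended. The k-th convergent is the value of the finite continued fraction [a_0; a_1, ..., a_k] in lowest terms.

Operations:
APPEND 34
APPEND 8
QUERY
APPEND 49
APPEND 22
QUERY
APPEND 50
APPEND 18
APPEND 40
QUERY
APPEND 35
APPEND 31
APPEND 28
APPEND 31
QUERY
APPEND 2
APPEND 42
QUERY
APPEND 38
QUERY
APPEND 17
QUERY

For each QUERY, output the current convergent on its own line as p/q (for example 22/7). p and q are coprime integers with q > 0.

273/8
295315/8654
10667587681/312606213
10086122181319349/295566772286607
870969747181731425/25523160666304017
33117347622072470628/970480762317029251
563865879322413732101/16523696120055801284

APPEND 34: p_0 = 34·1 + 0 = 34, q_0 = 34·0 + 1 = 1 → 34/1
APPEND 8: p_1 = 8·34 + 1 = 273, q_1 = 8·1 + 0 = 8 → 273/8
APPEND 49: p_2 = 49·273 + 34 = 13411, q_2 = 49·8 + 1 = 393 → 13411/393
APPEND 22: p_3 = 22·13411 + 273 = 295315, q_3 = 22·393 + 8 = 8654 → 295315/8654
APPEND 50: p_4 = 50·295315 + 13411 = 14779161, q_4 = 50·8654 + 393 = 433093 → 14779161/433093
APPEND 18: p_5 = 18·14779161 + 295315 = 266320213, q_5 = 18·433093 + 8654 = 7804328 → 266320213/7804328
APPEND 40: p_6 = 40·266320213 + 14779161 = 10667587681, q_6 = 40·7804328 + 433093 = 312606213 → 10667587681/312606213
APPEND 35: p_7 = 35·10667587681 + 266320213 = 373631889048, q_7 = 35·312606213 + 7804328 = 10949021783 → 373631889048/10949021783
APPEND 31: p_8 = 31·373631889048 + 10667587681 = 11593256148169, q_8 = 31·10949021783 + 312606213 = 339732281486 → 11593256148169/339732281486
APPEND 28: p_9 = 28·11593256148169 + 373631889048 = 324984804037780, q_9 = 28·339732281486 + 10949021783 = 9523452903391 → 324984804037780/9523452903391
APPEND 31: p_10 = 31·324984804037780 + 11593256148169 = 10086122181319349, q_10 = 31·9523452903391 + 339732281486 = 295566772286607 → 10086122181319349/295566772286607
APPEND 2: p_11 = 2·10086122181319349 + 324984804037780 = 20497229166676478, q_11 = 2·295566772286607 + 9523452903391 = 600656997476605 → 20497229166676478/600656997476605
APPEND 42: p_12 = 42·20497229166676478 + 10086122181319349 = 870969747181731425, q_12 = 42·600656997476605 + 295566772286607 = 25523160666304017 → 870969747181731425/25523160666304017
APPEND 38: p_13 = 38·870969747181731425 + 20497229166676478 = 33117347622072470628, q_13 = 38·25523160666304017 + 600656997476605 = 970480762317029251 → 33117347622072470628/970480762317029251
APPEND 17: p_14 = 17·33117347622072470628 + 870969747181731425 = 563865879322413732101, q_14 = 17·970480762317029251 + 25523160666304017 = 16523696120055801284 → 563865879322413732101/16523696120055801284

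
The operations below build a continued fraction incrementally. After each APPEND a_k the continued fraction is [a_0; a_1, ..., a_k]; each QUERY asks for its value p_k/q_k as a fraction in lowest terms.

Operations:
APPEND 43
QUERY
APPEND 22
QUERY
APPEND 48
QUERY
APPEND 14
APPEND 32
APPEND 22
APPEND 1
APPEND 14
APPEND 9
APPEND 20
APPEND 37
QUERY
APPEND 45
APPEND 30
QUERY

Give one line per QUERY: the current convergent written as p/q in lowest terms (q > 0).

43/1
947/22
45499/1057
47610280688808/1106047750799
64360040330472858/1495166103181289

APPEND 43: p_0 = 43·1 + 0 = 43, q_0 = 43·0 + 1 = 1 → 43/1
APPEND 22: p_1 = 22·43 + 1 = 947, q_1 = 22·1 + 0 = 22 → 947/22
APPEND 48: p_2 = 48·947 + 43 = 45499, q_2 = 48·22 + 1 = 1057 → 45499/1057
APPEND 14: p_3 = 14·45499 + 947 = 637933, q_3 = 14·1057 + 22 = 14820 → 637933/14820
APPEND 32: p_4 = 32·637933 + 45499 = 20459355, q_4 = 32·14820 + 1057 = 475297 → 20459355/475297
APPEND 22: p_5 = 22·20459355 + 637933 = 450743743, q_5 = 22·475297 + 14820 = 10471354 → 450743743/10471354
APPEND 1: p_6 = 1·450743743 + 20459355 = 471203098, q_6 = 1·10471354 + 475297 = 10946651 → 471203098/10946651
APPEND 14: p_7 = 14·471203098 + 450743743 = 7047587115, q_7 = 14·10946651 + 10471354 = 163724468 → 7047587115/163724468
APPEND 9: p_8 = 9·7047587115 + 471203098 = 63899487133, q_8 = 9·163724468 + 10946651 = 1484466863 → 63899487133/1484466863
APPEND 20: p_9 = 20·63899487133 + 7047587115 = 1285037329775, q_9 = 20·1484466863 + 163724468 = 29853061728 → 1285037329775/29853061728
APPEND 37: p_10 = 37·1285037329775 + 63899487133 = 47610280688808, q_10 = 37·29853061728 + 1484466863 = 1106047750799 → 47610280688808/1106047750799
APPEND 45: p_11 = 45·47610280688808 + 1285037329775 = 2143747668326135, q_11 = 45·1106047750799 + 29853061728 = 49802001847683 → 2143747668326135/49802001847683
APPEND 30: p_12 = 30·2143747668326135 + 47610280688808 = 64360040330472858, q_12 = 30·49802001847683 + 1106047750799 = 1495166103181289 → 64360040330472858/1495166103181289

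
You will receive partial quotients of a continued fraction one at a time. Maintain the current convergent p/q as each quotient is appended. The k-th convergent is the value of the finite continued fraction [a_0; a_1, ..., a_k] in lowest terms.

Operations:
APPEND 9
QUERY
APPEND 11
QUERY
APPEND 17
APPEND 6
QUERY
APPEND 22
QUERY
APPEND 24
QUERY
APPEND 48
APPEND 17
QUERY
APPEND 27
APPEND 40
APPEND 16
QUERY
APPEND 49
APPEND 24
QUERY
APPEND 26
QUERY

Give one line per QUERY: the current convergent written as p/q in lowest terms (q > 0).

APPEND 9: p_0 = 9·1 + 0 = 9, q_0 = 9·0 + 1 = 1 → 9/1
APPEND 11: p_1 = 11·9 + 1 = 100, q_1 = 11·1 + 0 = 11 → 100/11
APPEND 17: p_2 = 17·100 + 9 = 1709, q_2 = 17·11 + 1 = 188 → 1709/188
APPEND 6: p_3 = 6·1709 + 100 = 10354, q_3 = 6·188 + 11 = 1139 → 10354/1139
APPEND 22: p_4 = 22·10354 + 1709 = 229497, q_4 = 22·1139 + 188 = 25246 → 229497/25246
APPEND 24: p_5 = 24·229497 + 10354 = 5518282, q_5 = 24·25246 + 1139 = 607043 → 5518282/607043
APPEND 48: p_6 = 48·5518282 + 229497 = 265107033, q_6 = 48·607043 + 25246 = 29163310 → 265107033/29163310
APPEND 17: p_7 = 17·265107033 + 5518282 = 4512337843, q_7 = 17·29163310 + 607043 = 496383313 → 4512337843/496383313
APPEND 27: p_8 = 27·4512337843 + 265107033 = 122098228794, q_8 = 27·496383313 + 29163310 = 13431512761 → 122098228794/13431512761
APPEND 40: p_9 = 40·122098228794 + 4512337843 = 4888441489603, q_9 = 40·13431512761 + 496383313 = 537756893753 → 4888441489603/537756893753
APPEND 16: p_10 = 16·4888441489603 + 122098228794 = 78337162062442, q_10 = 16·537756893753 + 13431512761 = 8617541812809 → 78337162062442/8617541812809
APPEND 49: p_11 = 49·78337162062442 + 4888441489603 = 3843409382549261, q_11 = 49·8617541812809 + 537756893753 = 422797305721394 → 3843409382549261/422797305721394
APPEND 24: p_12 = 24·3843409382549261 + 78337162062442 = 92320162343244706, q_12 = 24·422797305721394 + 8617541812809 = 10155752879126265 → 92320162343244706/10155752879126265
APPEND 26: p_13 = 26·92320162343244706 + 3843409382549261 = 2404167630306911617, q_13 = 26·10155752879126265 + 422797305721394 = 264472372163004284 → 2404167630306911617/264472372163004284

9/1
100/11
10354/1139
229497/25246
5518282/607043
4512337843/496383313
78337162062442/8617541812809
92320162343244706/10155752879126265
2404167630306911617/264472372163004284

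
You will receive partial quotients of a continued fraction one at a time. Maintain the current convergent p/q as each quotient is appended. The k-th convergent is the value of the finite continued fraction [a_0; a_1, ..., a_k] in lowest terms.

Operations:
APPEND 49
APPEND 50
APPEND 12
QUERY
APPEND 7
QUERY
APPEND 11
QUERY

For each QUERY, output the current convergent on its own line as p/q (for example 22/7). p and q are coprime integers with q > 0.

APPEND 49: p_0 = 49·1 + 0 = 49, q_0 = 49·0 + 1 = 1 → 49/1
APPEND 50: p_1 = 50·49 + 1 = 2451, q_1 = 50·1 + 0 = 50 → 2451/50
APPEND 12: p_2 = 12·2451 + 49 = 29461, q_2 = 12·50 + 1 = 601 → 29461/601
APPEND 7: p_3 = 7·29461 + 2451 = 208678, q_3 = 7·601 + 50 = 4257 → 208678/4257
APPEND 11: p_4 = 11·208678 + 29461 = 2324919, q_4 = 11·4257 + 601 = 47428 → 2324919/47428

29461/601
208678/4257
2324919/47428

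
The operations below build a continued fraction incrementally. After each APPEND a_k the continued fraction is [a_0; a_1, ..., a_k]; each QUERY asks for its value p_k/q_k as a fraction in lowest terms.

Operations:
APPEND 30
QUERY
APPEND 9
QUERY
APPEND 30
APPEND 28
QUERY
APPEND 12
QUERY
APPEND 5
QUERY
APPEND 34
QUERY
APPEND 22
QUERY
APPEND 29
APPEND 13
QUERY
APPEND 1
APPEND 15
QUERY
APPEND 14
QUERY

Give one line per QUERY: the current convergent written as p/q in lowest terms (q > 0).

30/1
271/9
228751/7597
2753172/91435
13994611/464772
478569946/15893683
10542533423/350125798
3991299043192/132554169523
68453965279267/2273409839743
962653024992143/31970461467750

APPEND 30: p_0 = 30·1 + 0 = 30, q_0 = 30·0 + 1 = 1 → 30/1
APPEND 9: p_1 = 9·30 + 1 = 271, q_1 = 9·1 + 0 = 9 → 271/9
APPEND 30: p_2 = 30·271 + 30 = 8160, q_2 = 30·9 + 1 = 271 → 8160/271
APPEND 28: p_3 = 28·8160 + 271 = 228751, q_3 = 28·271 + 9 = 7597 → 228751/7597
APPEND 12: p_4 = 12·228751 + 8160 = 2753172, q_4 = 12·7597 + 271 = 91435 → 2753172/91435
APPEND 5: p_5 = 5·2753172 + 228751 = 13994611, q_5 = 5·91435 + 7597 = 464772 → 13994611/464772
APPEND 34: p_6 = 34·13994611 + 2753172 = 478569946, q_6 = 34·464772 + 91435 = 15893683 → 478569946/15893683
APPEND 22: p_7 = 22·478569946 + 13994611 = 10542533423, q_7 = 22·15893683 + 464772 = 350125798 → 10542533423/350125798
APPEND 29: p_8 = 29·10542533423 + 478569946 = 306212039213, q_8 = 29·350125798 + 15893683 = 10169541825 → 306212039213/10169541825
APPEND 13: p_9 = 13·306212039213 + 10542533423 = 3991299043192, q_9 = 13·10169541825 + 350125798 = 132554169523 → 3991299043192/132554169523
APPEND 1: p_10 = 1·3991299043192 + 306212039213 = 4297511082405, q_10 = 1·132554169523 + 10169541825 = 142723711348 → 4297511082405/142723711348
APPEND 15: p_11 = 15·4297511082405 + 3991299043192 = 68453965279267, q_11 = 15·142723711348 + 132554169523 = 2273409839743 → 68453965279267/2273409839743
APPEND 14: p_12 = 14·68453965279267 + 4297511082405 = 962653024992143, q_12 = 14·2273409839743 + 142723711348 = 31970461467750 → 962653024992143/31970461467750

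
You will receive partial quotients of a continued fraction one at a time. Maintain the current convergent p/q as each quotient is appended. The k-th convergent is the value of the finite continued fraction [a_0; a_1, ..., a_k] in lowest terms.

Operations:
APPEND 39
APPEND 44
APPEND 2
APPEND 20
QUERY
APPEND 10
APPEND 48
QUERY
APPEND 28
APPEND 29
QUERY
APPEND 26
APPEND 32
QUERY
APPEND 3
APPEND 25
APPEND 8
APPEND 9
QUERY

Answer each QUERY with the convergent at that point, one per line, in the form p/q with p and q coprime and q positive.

71177/1824
34402841/881616
27990251780/717285349
23346727566052/598289210181
131494461313064114/3369710687701009

APPEND 39: p_0 = 39·1 + 0 = 39, q_0 = 39·0 + 1 = 1 → 39/1
APPEND 44: p_1 = 44·39 + 1 = 1717, q_1 = 44·1 + 0 = 44 → 1717/44
APPEND 2: p_2 = 2·1717 + 39 = 3473, q_2 = 2·44 + 1 = 89 → 3473/89
APPEND 20: p_3 = 20·3473 + 1717 = 71177, q_3 = 20·89 + 44 = 1824 → 71177/1824
APPEND 10: p_4 = 10·71177 + 3473 = 715243, q_4 = 10·1824 + 89 = 18329 → 715243/18329
APPEND 48: p_5 = 48·715243 + 71177 = 34402841, q_5 = 48·18329 + 1824 = 881616 → 34402841/881616
APPEND 28: p_6 = 28·34402841 + 715243 = 963994791, q_6 = 28·881616 + 18329 = 24703577 → 963994791/24703577
APPEND 29: p_7 = 29·963994791 + 34402841 = 27990251780, q_7 = 29·24703577 + 881616 = 717285349 → 27990251780/717285349
APPEND 26: p_8 = 26·27990251780 + 963994791 = 728710541071, q_8 = 26·717285349 + 24703577 = 18674122651 → 728710541071/18674122651
APPEND 32: p_9 = 32·728710541071 + 27990251780 = 23346727566052, q_9 = 32·18674122651 + 717285349 = 598289210181 → 23346727566052/598289210181
APPEND 3: p_10 = 3·23346727566052 + 728710541071 = 70768893239227, q_10 = 3·598289210181 + 18674122651 = 1813541753194 → 70768893239227/1813541753194
APPEND 25: p_11 = 25·70768893239227 + 23346727566052 = 1792569058546727, q_11 = 25·1813541753194 + 598289210181 = 45936833040031 → 1792569058546727/45936833040031
APPEND 8: p_12 = 8·1792569058546727 + 70768893239227 = 14411321361613043, q_12 = 8·45936833040031 + 1813541753194 = 369308206073442 → 14411321361613043/369308206073442
APPEND 9: p_13 = 9·14411321361613043 + 1792569058546727 = 131494461313064114, q_13 = 9·369308206073442 + 45936833040031 = 3369710687701009 → 131494461313064114/3369710687701009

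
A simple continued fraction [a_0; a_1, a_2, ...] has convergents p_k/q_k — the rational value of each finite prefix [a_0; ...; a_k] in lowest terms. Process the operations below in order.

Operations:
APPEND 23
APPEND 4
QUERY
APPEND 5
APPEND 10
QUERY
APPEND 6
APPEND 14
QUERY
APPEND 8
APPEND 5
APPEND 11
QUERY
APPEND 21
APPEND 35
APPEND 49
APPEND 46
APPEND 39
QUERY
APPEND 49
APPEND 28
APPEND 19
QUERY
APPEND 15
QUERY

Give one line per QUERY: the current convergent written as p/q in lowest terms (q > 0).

93/4
4973/214
429537/18484
198855739/8557236
12940843330245676/556875305549709
338398640986883743259/14562099376996290839
5093756678383886683701/219196480034740238182

APPEND 23: p_0 = 23·1 + 0 = 23, q_0 = 23·0 + 1 = 1 → 23/1
APPEND 4: p_1 = 4·23 + 1 = 93, q_1 = 4·1 + 0 = 4 → 93/4
APPEND 5: p_2 = 5·93 + 23 = 488, q_2 = 5·4 + 1 = 21 → 488/21
APPEND 10: p_3 = 10·488 + 93 = 4973, q_3 = 10·21 + 4 = 214 → 4973/214
APPEND 6: p_4 = 6·4973 + 488 = 30326, q_4 = 6·214 + 21 = 1305 → 30326/1305
APPEND 14: p_5 = 14·30326 + 4973 = 429537, q_5 = 14·1305 + 214 = 18484 → 429537/18484
APPEND 8: p_6 = 8·429537 + 30326 = 3466622, q_6 = 8·18484 + 1305 = 149177 → 3466622/149177
APPEND 5: p_7 = 5·3466622 + 429537 = 17762647, q_7 = 5·149177 + 18484 = 764369 → 17762647/764369
APPEND 11: p_8 = 11·17762647 + 3466622 = 198855739, q_8 = 11·764369 + 149177 = 8557236 → 198855739/8557236
APPEND 21: p_9 = 21·198855739 + 17762647 = 4193733166, q_9 = 21·8557236 + 764369 = 180466325 → 4193733166/180466325
APPEND 35: p_10 = 35·4193733166 + 198855739 = 146979516549, q_10 = 35·180466325 + 8557236 = 6324878611 → 146979516549/6324878611
APPEND 49: p_11 = 49·146979516549 + 4193733166 = 7206190044067, q_11 = 49·6324878611 + 180466325 = 310099518264 → 7206190044067/310099518264
APPEND 46: p_12 = 46·7206190044067 + 146979516549 = 331631721543631, q_12 = 46·310099518264 + 6324878611 = 14270902718755 → 331631721543631/14270902718755
APPEND 39: p_13 = 39·331631721543631 + 7206190044067 = 12940843330245676, q_13 = 39·14270902718755 + 310099518264 = 556875305549709 → 12940843330245676/556875305549709
APPEND 49: p_14 = 49·12940843330245676 + 331631721543631 = 634432954903581755, q_14 = 49·556875305549709 + 14270902718755 = 27301160874654496 → 634432954903581755/27301160874654496
APPEND 28: p_15 = 28·634432954903581755 + 12940843330245676 = 17777063580630534816, q_15 = 28·27301160874654496 + 556875305549709 = 764989379795875597 → 17777063580630534816/764989379795875597
APPEND 19: p_16 = 19·17777063580630534816 + 634432954903581755 = 338398640986883743259, q_16 = 19·764989379795875597 + 27301160874654496 = 14562099376996290839 → 338398640986883743259/14562099376996290839
APPEND 15: p_17 = 15·338398640986883743259 + 17777063580630534816 = 5093756678383886683701, q_17 = 15·14562099376996290839 + 764989379795875597 = 219196480034740238182 → 5093756678383886683701/219196480034740238182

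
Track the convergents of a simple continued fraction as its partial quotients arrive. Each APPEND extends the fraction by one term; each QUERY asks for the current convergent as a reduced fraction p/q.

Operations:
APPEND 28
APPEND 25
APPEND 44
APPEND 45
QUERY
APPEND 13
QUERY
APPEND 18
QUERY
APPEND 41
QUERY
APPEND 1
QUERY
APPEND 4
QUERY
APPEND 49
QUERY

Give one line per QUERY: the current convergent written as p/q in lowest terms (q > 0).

APPEND 28: p_0 = 28·1 + 0 = 28, q_0 = 28·0 + 1 = 1 → 28/1
APPEND 25: p_1 = 25·28 + 1 = 701, q_1 = 25·1 + 0 = 25 → 701/25
APPEND 44: p_2 = 44·701 + 28 = 30872, q_2 = 44·25 + 1 = 1101 → 30872/1101
APPEND 45: p_3 = 45·30872 + 701 = 1389941, q_3 = 45·1101 + 25 = 49570 → 1389941/49570
APPEND 13: p_4 = 13·1389941 + 30872 = 18100105, q_4 = 13·49570 + 1101 = 645511 → 18100105/645511
APPEND 18: p_5 = 18·18100105 + 1389941 = 327191831, q_5 = 18·645511 + 49570 = 11668768 → 327191831/11668768
APPEND 41: p_6 = 41·327191831 + 18100105 = 13432965176, q_6 = 41·11668768 + 645511 = 479064999 → 13432965176/479064999
APPEND 1: p_7 = 1·13432965176 + 327191831 = 13760157007, q_7 = 1·479064999 + 11668768 = 490733767 → 13760157007/490733767
APPEND 4: p_8 = 4·13760157007 + 13432965176 = 68473593204, q_8 = 4·490733767 + 479064999 = 2442000067 → 68473593204/2442000067
APPEND 49: p_9 = 49·68473593204 + 13760157007 = 3368966224003, q_9 = 49·2442000067 + 490733767 = 120148737050 → 3368966224003/120148737050

1389941/49570
18100105/645511
327191831/11668768
13432965176/479064999
13760157007/490733767
68473593204/2442000067
3368966224003/120148737050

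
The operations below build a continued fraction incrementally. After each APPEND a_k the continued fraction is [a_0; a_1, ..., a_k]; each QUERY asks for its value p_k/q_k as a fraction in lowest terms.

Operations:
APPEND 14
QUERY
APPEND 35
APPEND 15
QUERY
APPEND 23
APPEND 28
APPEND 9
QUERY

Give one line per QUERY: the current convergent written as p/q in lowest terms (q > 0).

APPEND 14: p_0 = 14·1 + 0 = 14, q_0 = 14·0 + 1 = 1 → 14/1
APPEND 35: p_1 = 35·14 + 1 = 491, q_1 = 35·1 + 0 = 35 → 491/35
APPEND 15: p_2 = 15·491 + 14 = 7379, q_2 = 15·35 + 1 = 526 → 7379/526
APPEND 23: p_3 = 23·7379 + 491 = 170208, q_3 = 23·526 + 35 = 12133 → 170208/12133
APPEND 28: p_4 = 28·170208 + 7379 = 4773203, q_4 = 28·12133 + 526 = 340250 → 4773203/340250
APPEND 9: p_5 = 9·4773203 + 170208 = 43129035, q_5 = 9·340250 + 12133 = 3074383 → 43129035/3074383

14/1
7379/526
43129035/3074383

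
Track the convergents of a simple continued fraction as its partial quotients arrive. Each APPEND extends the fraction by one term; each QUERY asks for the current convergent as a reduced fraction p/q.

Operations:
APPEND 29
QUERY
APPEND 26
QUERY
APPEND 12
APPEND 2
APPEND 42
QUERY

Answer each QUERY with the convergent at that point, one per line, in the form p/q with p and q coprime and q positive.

29/1
755/26
804275/27697

APPEND 29: p_0 = 29·1 + 0 = 29, q_0 = 29·0 + 1 = 1 → 29/1
APPEND 26: p_1 = 26·29 + 1 = 755, q_1 = 26·1 + 0 = 26 → 755/26
APPEND 12: p_2 = 12·755 + 29 = 9089, q_2 = 12·26 + 1 = 313 → 9089/313
APPEND 2: p_3 = 2·9089 + 755 = 18933, q_3 = 2·313 + 26 = 652 → 18933/652
APPEND 42: p_4 = 42·18933 + 9089 = 804275, q_4 = 42·652 + 313 = 27697 → 804275/27697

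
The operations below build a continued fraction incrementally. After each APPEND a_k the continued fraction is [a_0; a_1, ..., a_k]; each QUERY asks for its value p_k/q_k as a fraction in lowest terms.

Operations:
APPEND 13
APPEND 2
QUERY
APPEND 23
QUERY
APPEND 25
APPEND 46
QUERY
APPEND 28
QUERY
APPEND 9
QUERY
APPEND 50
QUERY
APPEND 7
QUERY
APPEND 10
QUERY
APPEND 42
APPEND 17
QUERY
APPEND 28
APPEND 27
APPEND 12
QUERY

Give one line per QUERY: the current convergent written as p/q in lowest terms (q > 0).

APPEND 13: p_0 = 13·1 + 0 = 13, q_0 = 13·0 + 1 = 1 → 13/1
APPEND 2: p_1 = 2·13 + 1 = 27, q_1 = 2·1 + 0 = 2 → 27/2
APPEND 23: p_2 = 23·27 + 13 = 634, q_2 = 23·2 + 1 = 47 → 634/47
APPEND 25: p_3 = 25·634 + 27 = 15877, q_3 = 25·47 + 2 = 1177 → 15877/1177
APPEND 46: p_4 = 46·15877 + 634 = 730976, q_4 = 46·1177 + 47 = 54189 → 730976/54189
APPEND 28: p_5 = 28·730976 + 15877 = 20483205, q_5 = 28·54189 + 1177 = 1518469 → 20483205/1518469
APPEND 9: p_6 = 9·20483205 + 730976 = 185079821, q_6 = 9·1518469 + 54189 = 13720410 → 185079821/13720410
APPEND 50: p_7 = 50·185079821 + 20483205 = 9274474255, q_7 = 50·13720410 + 1518469 = 687538969 → 9274474255/687538969
APPEND 7: p_8 = 7·9274474255 + 185079821 = 65106399606, q_8 = 7·687538969 + 13720410 = 4826493193 → 65106399606/4826493193
APPEND 10: p_9 = 10·65106399606 + 9274474255 = 660338470315, q_9 = 10·4826493193 + 687538969 = 48952470899 → 660338470315/48952470899
APPEND 42: p_10 = 42·660338470315 + 65106399606 = 27799322152836, q_10 = 42·48952470899 + 4826493193 = 2060830270951 → 27799322152836/2060830270951
APPEND 17: p_11 = 17·27799322152836 + 660338470315 = 473248815068527, q_11 = 17·2060830270951 + 48952470899 = 35083067077066 → 473248815068527/35083067077066
APPEND 28: p_12 = 28·473248815068527 + 27799322152836 = 13278766144071592, q_12 = 28·35083067077066 + 2060830270951 = 984386708428799 → 13278766144071592/984386708428799
APPEND 27: p_13 = 27·13278766144071592 + 473248815068527 = 358999934705001511, q_13 = 27·984386708428799 + 35083067077066 = 26613524194654639 → 358999934705001511/26613524194654639
APPEND 12: p_14 = 12·358999934705001511 + 13278766144071592 = 4321277982604089724, q_14 = 12·26613524194654639 + 984386708428799 = 320346677044284467 → 4321277982604089724/320346677044284467

27/2
634/47
730976/54189
20483205/1518469
185079821/13720410
9274474255/687538969
65106399606/4826493193
660338470315/48952470899
473248815068527/35083067077066
4321277982604089724/320346677044284467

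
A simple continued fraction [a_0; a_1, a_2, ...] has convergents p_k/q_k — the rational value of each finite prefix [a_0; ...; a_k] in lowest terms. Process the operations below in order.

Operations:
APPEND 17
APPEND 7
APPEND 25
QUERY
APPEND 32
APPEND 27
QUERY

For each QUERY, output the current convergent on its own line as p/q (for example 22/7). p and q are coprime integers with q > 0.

APPEND 17: p_0 = 17·1 + 0 = 17, q_0 = 17·0 + 1 = 1 → 17/1
APPEND 7: p_1 = 7·17 + 1 = 120, q_1 = 7·1 + 0 = 7 → 120/7
APPEND 25: p_2 = 25·120 + 17 = 3017, q_2 = 25·7 + 1 = 176 → 3017/176
APPEND 32: p_3 = 32·3017 + 120 = 96664, q_3 = 32·176 + 7 = 5639 → 96664/5639
APPEND 27: p_4 = 27·96664 + 3017 = 2612945, q_4 = 27·5639 + 176 = 152429 → 2612945/152429

3017/176
2612945/152429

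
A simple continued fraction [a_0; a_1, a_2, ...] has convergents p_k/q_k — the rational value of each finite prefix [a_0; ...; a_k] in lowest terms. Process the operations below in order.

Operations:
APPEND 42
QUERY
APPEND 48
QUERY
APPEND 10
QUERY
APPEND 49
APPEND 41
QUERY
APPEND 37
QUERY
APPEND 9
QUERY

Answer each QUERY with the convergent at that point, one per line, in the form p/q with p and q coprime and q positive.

APPEND 42: p_0 = 42·1 + 0 = 42, q_0 = 42·0 + 1 = 1 → 42/1
APPEND 48: p_1 = 48·42 + 1 = 2017, q_1 = 48·1 + 0 = 48 → 2017/48
APPEND 10: p_2 = 10·2017 + 42 = 20212, q_2 = 10·48 + 1 = 481 → 20212/481
APPEND 49: p_3 = 49·20212 + 2017 = 992405, q_3 = 49·481 + 48 = 23617 → 992405/23617
APPEND 41: p_4 = 41·992405 + 20212 = 40708817, q_4 = 41·23617 + 481 = 968778 → 40708817/968778
APPEND 37: p_5 = 37·40708817 + 992405 = 1507218634, q_5 = 37·968778 + 23617 = 35868403 → 1507218634/35868403
APPEND 9: p_6 = 9·1507218634 + 40708817 = 13605676523, q_6 = 9·35868403 + 968778 = 323784405 → 13605676523/323784405

42/1
2017/48
20212/481
40708817/968778
1507218634/35868403
13605676523/323784405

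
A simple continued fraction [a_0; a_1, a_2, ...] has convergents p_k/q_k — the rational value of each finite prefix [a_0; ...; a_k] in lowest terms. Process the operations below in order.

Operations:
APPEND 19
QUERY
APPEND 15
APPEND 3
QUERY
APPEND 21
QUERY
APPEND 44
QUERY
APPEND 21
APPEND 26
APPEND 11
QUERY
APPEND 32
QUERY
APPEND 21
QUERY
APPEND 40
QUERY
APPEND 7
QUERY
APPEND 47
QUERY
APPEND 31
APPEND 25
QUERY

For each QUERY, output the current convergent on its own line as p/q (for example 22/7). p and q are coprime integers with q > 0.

19/1
877/46
18703/981
823809/43210
4979526503/261183527
159795957897/8381534240
3360694642340/176273402567
134587581651497/7059317636920
945473766202819/49591496861007
44571854593183990/2337859670104249
34611396008465846715/1815418891422422399

APPEND 19: p_0 = 19·1 + 0 = 19, q_0 = 19·0 + 1 = 1 → 19/1
APPEND 15: p_1 = 15·19 + 1 = 286, q_1 = 15·1 + 0 = 15 → 286/15
APPEND 3: p_2 = 3·286 + 19 = 877, q_2 = 3·15 + 1 = 46 → 877/46
APPEND 21: p_3 = 21·877 + 286 = 18703, q_3 = 21·46 + 15 = 981 → 18703/981
APPEND 44: p_4 = 44·18703 + 877 = 823809, q_4 = 44·981 + 46 = 43210 → 823809/43210
APPEND 21: p_5 = 21·823809 + 18703 = 17318692, q_5 = 21·43210 + 981 = 908391 → 17318692/908391
APPEND 26: p_6 = 26·17318692 + 823809 = 451109801, q_6 = 26·908391 + 43210 = 23661376 → 451109801/23661376
APPEND 11: p_7 = 11·451109801 + 17318692 = 4979526503, q_7 = 11·23661376 + 908391 = 261183527 → 4979526503/261183527
APPEND 32: p_8 = 32·4979526503 + 451109801 = 159795957897, q_8 = 32·261183527 + 23661376 = 8381534240 → 159795957897/8381534240
APPEND 21: p_9 = 21·159795957897 + 4979526503 = 3360694642340, q_9 = 21·8381534240 + 261183527 = 176273402567 → 3360694642340/176273402567
APPEND 40: p_10 = 40·3360694642340 + 159795957897 = 134587581651497, q_10 = 40·176273402567 + 8381534240 = 7059317636920 → 134587581651497/7059317636920
APPEND 7: p_11 = 7·134587581651497 + 3360694642340 = 945473766202819, q_11 = 7·7059317636920 + 176273402567 = 49591496861007 → 945473766202819/49591496861007
APPEND 47: p_12 = 47·945473766202819 + 134587581651497 = 44571854593183990, q_12 = 47·49591496861007 + 7059317636920 = 2337859670104249 → 44571854593183990/2337859670104249
APPEND 31: p_13 = 31·44571854593183990 + 945473766202819 = 1382672966154906509, q_13 = 31·2337859670104249 + 49591496861007 = 72523241270092726 → 1382672966154906509/72523241270092726
APPEND 25: p_14 = 25·1382672966154906509 + 44571854593183990 = 34611396008465846715, q_14 = 25·72523241270092726 + 2337859670104249 = 1815418891422422399 → 34611396008465846715/1815418891422422399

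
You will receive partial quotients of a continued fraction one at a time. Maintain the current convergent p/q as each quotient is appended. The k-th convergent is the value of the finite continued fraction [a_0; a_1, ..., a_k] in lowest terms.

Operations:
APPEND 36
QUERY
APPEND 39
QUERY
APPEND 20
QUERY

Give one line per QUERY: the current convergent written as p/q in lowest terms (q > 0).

36/1
1405/39
28136/781

APPEND 36: p_0 = 36·1 + 0 = 36, q_0 = 36·0 + 1 = 1 → 36/1
APPEND 39: p_1 = 39·36 + 1 = 1405, q_1 = 39·1 + 0 = 39 → 1405/39
APPEND 20: p_2 = 20·1405 + 36 = 28136, q_2 = 20·39 + 1 = 781 → 28136/781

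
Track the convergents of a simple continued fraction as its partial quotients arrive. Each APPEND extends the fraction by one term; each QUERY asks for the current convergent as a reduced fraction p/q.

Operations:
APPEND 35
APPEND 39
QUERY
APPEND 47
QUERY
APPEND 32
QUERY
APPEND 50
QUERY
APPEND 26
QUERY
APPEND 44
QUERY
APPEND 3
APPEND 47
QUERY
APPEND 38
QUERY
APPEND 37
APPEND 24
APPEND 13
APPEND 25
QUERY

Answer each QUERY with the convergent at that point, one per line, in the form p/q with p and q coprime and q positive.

1366/39
64237/1834
2056950/58727
102911737/2938184
2677762112/76451511
117924444665/3366804668
16871125961694/481679483873
641459237640479/18313997252689
186629638760028560187/5328373949518466348

APPEND 35: p_0 = 35·1 + 0 = 35, q_0 = 35·0 + 1 = 1 → 35/1
APPEND 39: p_1 = 39·35 + 1 = 1366, q_1 = 39·1 + 0 = 39 → 1366/39
APPEND 47: p_2 = 47·1366 + 35 = 64237, q_2 = 47·39 + 1 = 1834 → 64237/1834
APPEND 32: p_3 = 32·64237 + 1366 = 2056950, q_3 = 32·1834 + 39 = 58727 → 2056950/58727
APPEND 50: p_4 = 50·2056950 + 64237 = 102911737, q_4 = 50·58727 + 1834 = 2938184 → 102911737/2938184
APPEND 26: p_5 = 26·102911737 + 2056950 = 2677762112, q_5 = 26·2938184 + 58727 = 76451511 → 2677762112/76451511
APPEND 44: p_6 = 44·2677762112 + 102911737 = 117924444665, q_6 = 44·76451511 + 2938184 = 3366804668 → 117924444665/3366804668
APPEND 3: p_7 = 3·117924444665 + 2677762112 = 356451096107, q_7 = 3·3366804668 + 76451511 = 10176865515 → 356451096107/10176865515
APPEND 47: p_8 = 47·356451096107 + 117924444665 = 16871125961694, q_8 = 47·10176865515 + 3366804668 = 481679483873 → 16871125961694/481679483873
APPEND 38: p_9 = 38·16871125961694 + 356451096107 = 641459237640479, q_9 = 38·481679483873 + 10176865515 = 18313997252689 → 641459237640479/18313997252689
APPEND 37: p_10 = 37·641459237640479 + 16871125961694 = 23750862918659417, q_10 = 37·18313997252689 + 481679483873 = 678099577833366 → 23750862918659417/678099577833366
APPEND 24: p_11 = 24·23750862918659417 + 641459237640479 = 570662169285466487, q_11 = 24·678099577833366 + 18313997252689 = 16292703865253473 → 570662169285466487/16292703865253473
APPEND 13: p_12 = 13·570662169285466487 + 23750862918659417 = 7442359063629723748, q_12 = 13·16292703865253473 + 678099577833366 = 212483249826128515 → 7442359063629723748/212483249826128515
APPEND 25: p_13 = 25·7442359063629723748 + 570662169285466487 = 186629638760028560187, q_13 = 25·212483249826128515 + 16292703865253473 = 5328373949518466348 → 186629638760028560187/5328373949518466348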